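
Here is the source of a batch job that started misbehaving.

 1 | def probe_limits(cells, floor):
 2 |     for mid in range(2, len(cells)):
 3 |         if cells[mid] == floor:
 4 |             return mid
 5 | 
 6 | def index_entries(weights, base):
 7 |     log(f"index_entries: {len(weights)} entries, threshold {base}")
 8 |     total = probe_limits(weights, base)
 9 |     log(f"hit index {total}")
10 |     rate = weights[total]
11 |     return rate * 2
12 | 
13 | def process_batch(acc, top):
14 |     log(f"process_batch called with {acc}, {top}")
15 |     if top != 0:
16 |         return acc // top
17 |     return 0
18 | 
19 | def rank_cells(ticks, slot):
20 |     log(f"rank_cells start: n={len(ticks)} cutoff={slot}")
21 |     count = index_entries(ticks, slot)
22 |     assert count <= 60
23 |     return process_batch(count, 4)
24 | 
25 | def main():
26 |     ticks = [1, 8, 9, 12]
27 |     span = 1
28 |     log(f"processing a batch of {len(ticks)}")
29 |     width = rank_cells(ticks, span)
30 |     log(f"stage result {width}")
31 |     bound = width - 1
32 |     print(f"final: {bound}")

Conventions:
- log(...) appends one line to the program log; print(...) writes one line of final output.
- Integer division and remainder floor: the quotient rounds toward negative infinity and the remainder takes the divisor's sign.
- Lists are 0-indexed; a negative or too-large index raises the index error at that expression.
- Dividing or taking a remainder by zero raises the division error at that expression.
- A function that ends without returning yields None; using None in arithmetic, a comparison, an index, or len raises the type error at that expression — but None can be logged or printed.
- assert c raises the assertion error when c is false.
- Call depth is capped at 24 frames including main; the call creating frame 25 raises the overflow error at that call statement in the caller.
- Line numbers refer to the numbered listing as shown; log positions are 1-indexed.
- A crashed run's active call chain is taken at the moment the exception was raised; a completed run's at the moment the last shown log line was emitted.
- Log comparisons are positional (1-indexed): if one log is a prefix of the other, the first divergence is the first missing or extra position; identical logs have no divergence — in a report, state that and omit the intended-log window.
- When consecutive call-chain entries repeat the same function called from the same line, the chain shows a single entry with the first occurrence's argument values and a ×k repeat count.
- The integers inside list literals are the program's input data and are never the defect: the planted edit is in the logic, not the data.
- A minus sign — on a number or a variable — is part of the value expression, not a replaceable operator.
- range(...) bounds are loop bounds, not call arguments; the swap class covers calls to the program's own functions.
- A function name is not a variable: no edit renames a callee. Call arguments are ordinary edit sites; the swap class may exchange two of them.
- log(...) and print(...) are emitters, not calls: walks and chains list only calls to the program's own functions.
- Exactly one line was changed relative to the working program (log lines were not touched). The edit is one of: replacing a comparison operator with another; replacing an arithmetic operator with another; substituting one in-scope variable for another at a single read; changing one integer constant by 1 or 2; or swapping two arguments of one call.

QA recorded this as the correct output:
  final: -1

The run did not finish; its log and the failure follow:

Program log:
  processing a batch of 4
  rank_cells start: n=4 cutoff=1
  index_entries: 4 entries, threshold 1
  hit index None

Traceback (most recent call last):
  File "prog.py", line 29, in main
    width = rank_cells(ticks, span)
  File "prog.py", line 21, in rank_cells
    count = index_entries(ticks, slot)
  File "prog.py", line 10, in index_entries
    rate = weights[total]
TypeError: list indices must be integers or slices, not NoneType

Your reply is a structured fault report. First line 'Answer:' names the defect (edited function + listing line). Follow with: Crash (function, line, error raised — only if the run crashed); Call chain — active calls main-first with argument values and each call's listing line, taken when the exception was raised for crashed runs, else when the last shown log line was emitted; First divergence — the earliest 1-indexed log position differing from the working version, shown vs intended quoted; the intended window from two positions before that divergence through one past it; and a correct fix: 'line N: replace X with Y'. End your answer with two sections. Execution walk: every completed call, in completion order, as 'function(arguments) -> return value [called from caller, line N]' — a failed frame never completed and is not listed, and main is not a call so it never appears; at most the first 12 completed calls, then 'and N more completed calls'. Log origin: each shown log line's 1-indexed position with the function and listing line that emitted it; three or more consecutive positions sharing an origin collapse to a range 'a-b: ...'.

Answer: the defect is in probe_limits at line 2.
Core observation: The earliest visible damage is log position 4 — 'hit index None' rather than the intended 'hit index 0'.
Crash: index_entries, line 10, TypeError.
Call chain: main -> rank_cells([1, 8, 9, 12], 1) (called at line 29) -> index_entries([1, 8, 9, 12], 1) (called at line 21).
First divergence: at position 4 the run shows 'hit index None' where the working version logs 'hit index 0'.
Intended log window:
  2: rank_cells start: n=4 cutoff=1
  3: index_entries: 4 entries, threshold 1
  4: hit index 0
  5: process_batch called with 2, 4
Execution walk:
  probe_limits([1, 8, 9, 12], 1) -> None  [called from index_entries, line 8]
Origin of each log line:
  1 — main, line 28
  2 — rank_cells, line 20
  3 — index_entries, line 7
  4 — index_entries, line 9
A correct fix: line 2: replace `2` with `0`.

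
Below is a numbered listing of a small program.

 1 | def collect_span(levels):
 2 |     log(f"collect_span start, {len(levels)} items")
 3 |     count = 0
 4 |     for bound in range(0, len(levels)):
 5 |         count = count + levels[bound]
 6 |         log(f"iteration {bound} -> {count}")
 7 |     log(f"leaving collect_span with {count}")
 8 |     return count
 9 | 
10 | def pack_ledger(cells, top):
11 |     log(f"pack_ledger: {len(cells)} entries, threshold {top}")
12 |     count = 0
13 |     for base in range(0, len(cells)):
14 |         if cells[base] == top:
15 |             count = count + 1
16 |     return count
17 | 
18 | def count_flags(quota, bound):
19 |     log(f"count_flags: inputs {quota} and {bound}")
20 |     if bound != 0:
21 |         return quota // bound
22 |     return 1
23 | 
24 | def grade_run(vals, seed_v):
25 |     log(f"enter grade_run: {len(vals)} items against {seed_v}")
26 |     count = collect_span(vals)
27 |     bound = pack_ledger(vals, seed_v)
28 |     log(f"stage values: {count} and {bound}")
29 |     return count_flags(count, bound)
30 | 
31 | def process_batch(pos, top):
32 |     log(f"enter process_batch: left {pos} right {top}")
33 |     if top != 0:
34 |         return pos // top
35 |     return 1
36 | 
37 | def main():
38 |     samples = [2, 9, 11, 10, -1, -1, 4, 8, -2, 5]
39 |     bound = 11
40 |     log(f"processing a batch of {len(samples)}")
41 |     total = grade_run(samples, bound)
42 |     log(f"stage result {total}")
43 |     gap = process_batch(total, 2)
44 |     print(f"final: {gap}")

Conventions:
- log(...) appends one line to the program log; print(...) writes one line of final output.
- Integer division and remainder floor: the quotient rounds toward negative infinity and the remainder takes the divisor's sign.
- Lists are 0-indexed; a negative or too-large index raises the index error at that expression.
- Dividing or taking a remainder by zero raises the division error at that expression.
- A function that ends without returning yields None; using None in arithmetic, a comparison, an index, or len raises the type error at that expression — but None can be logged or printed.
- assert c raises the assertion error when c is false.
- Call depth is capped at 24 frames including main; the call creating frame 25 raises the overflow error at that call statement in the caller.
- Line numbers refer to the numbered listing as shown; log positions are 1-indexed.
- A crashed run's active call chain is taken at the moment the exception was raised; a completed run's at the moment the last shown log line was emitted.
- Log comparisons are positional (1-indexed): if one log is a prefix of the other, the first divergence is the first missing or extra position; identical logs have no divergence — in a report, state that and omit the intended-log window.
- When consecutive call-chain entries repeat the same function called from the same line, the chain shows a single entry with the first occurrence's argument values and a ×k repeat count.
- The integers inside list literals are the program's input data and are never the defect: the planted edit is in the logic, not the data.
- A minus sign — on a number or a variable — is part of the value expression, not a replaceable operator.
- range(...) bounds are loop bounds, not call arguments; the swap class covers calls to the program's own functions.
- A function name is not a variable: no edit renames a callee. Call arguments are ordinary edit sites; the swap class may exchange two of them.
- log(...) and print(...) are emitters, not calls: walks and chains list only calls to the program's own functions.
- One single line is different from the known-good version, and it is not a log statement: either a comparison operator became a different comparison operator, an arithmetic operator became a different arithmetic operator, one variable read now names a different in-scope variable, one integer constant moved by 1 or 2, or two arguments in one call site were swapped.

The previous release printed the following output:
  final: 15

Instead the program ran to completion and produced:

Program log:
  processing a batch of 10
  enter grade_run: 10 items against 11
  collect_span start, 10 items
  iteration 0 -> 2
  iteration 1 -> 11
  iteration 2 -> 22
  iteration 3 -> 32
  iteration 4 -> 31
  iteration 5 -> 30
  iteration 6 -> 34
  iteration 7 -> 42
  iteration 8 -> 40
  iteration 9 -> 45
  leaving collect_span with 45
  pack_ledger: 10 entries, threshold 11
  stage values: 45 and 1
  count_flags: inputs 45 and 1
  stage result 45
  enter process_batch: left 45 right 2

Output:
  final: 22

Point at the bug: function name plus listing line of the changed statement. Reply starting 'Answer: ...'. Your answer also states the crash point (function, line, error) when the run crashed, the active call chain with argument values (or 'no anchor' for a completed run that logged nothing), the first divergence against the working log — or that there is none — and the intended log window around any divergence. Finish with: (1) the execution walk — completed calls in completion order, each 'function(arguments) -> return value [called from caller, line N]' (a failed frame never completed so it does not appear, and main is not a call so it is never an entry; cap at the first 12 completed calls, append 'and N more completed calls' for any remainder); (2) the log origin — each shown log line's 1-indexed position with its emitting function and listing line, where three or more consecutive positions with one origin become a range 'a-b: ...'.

Answer: the defect is in main at line 43.
Key observation: Log line 19 is where behavior first shows: 'enter process_batch: left 45 right 2' appears instead of 'enter process_batch: left 45 right 3'.
Call chain: main -> process_batch(45, 2) (called at line 43).
First divergence: position 19; shown 'enter process_batch: left 45 right 2' vs intended 'enter process_batch: left 45 right 3'.
Intended log window:
  17: count_flags: inputs 45 and 1
  18: stage result 45
  19: enter process_batch: left 45 right 3
Execution walk:
  collect_span([2, 9, 11, 10, -1, -1, 4, 8, -2, 5]) -> 45  [called from grade_run, line 26]
  pack_ledger([2, 9, 11, 10, -1, -1, 4, 8, -2, 5], 11) -> 1  [called from grade_run, line 27]
  count_flags(45, 1) -> 45  [called from grade_run, line 29]
  grade_run([2, 9, 11, 10, -1, -1, 4, 8, -2, 5], 11) -> 45  [called from main, line 41]
  process_batch(45, 2) -> 22  [called from main, line 43]
Origin of each log line:
  1: emitted by main (line 40)
  2: emitted by grade_run (line 25)
  3: emitted by collect_span (line 2)
  4-13: emitted by collect_span (line 6)
  14: emitted by collect_span (line 7)
  15: emitted by pack_ledger (line 11)
  16: emitted by grade_run (line 28)
  17: emitted by count_flags (line 19)
  18: emitted by main (line 42)
  19: emitted by process_batch (line 32)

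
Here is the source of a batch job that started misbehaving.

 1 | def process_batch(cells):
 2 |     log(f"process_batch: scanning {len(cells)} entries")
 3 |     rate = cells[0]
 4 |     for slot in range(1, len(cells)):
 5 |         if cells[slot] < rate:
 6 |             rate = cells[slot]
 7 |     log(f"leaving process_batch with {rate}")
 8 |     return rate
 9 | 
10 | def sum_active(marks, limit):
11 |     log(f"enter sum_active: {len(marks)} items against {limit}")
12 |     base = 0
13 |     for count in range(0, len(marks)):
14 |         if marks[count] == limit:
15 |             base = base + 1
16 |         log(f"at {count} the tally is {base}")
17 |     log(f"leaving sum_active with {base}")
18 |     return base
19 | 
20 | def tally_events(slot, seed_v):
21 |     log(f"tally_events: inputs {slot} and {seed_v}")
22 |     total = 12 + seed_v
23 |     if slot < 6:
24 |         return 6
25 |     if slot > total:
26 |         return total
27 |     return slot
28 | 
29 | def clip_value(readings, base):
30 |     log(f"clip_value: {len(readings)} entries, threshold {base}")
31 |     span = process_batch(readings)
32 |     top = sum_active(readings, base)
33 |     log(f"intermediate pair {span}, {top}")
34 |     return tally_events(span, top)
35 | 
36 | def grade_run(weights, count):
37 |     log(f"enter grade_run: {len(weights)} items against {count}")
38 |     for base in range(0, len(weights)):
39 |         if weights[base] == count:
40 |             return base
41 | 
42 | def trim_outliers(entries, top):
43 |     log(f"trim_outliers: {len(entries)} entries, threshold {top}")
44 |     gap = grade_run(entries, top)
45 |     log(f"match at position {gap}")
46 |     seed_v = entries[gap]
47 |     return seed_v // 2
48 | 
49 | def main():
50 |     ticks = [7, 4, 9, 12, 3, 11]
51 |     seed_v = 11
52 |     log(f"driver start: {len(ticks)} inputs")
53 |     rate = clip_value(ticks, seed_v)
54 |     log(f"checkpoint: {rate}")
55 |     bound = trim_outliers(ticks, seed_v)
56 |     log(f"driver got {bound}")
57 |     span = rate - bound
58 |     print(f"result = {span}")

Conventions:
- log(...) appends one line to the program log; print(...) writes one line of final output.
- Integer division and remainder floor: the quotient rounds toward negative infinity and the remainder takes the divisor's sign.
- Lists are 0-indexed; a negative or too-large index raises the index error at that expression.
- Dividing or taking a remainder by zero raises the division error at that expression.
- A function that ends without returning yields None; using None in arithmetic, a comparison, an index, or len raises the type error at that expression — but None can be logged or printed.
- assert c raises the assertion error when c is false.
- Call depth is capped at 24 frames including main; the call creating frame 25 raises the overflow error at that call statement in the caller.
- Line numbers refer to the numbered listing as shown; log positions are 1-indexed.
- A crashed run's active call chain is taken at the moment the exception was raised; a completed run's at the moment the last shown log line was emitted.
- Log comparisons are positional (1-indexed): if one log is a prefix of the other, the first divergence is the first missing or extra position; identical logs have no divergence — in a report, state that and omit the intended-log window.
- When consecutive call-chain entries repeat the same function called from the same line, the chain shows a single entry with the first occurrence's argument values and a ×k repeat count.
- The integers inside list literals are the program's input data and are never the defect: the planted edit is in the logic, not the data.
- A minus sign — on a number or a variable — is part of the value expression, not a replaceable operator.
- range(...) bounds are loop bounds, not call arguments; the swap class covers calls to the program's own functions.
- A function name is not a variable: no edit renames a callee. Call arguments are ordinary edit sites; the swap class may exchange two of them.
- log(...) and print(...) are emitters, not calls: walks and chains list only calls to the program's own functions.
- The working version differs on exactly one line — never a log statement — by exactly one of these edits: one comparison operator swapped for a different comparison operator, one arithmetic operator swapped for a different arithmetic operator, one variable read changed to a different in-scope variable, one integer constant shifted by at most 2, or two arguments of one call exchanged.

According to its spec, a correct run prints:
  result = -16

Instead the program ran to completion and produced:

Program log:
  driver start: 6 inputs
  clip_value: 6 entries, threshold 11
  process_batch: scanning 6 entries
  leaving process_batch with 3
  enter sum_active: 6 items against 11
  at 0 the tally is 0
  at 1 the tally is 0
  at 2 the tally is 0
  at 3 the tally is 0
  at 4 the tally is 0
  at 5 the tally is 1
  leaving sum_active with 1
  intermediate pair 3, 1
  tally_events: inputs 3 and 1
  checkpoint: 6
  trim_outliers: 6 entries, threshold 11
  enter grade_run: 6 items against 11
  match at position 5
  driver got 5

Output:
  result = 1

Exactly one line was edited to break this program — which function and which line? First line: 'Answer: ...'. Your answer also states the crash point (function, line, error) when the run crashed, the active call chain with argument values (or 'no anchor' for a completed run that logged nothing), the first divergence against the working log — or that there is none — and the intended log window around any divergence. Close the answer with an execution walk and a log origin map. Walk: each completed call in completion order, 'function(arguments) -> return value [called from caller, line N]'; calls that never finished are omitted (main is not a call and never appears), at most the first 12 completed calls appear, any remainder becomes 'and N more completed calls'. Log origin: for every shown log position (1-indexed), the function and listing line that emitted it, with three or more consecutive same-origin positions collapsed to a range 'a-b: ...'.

Answer: the defect is in trim_outliers at line 47.
The tell: Position 19 is the first bad log line: 'driver got 5' should read 'driver got 22'.
Call chain: main.
First divergence: position 19; shown 'driver got 5' vs intended 'driver got 22'.
Intended log window:
  17: enter grade_run: 6 items against 11
  18: match at position 5
  19: driver got 22
Execution walk:
  process_batch([7, 4, 9, 12, 3, 11]) -> 3  [called from clip_value, line 31]
  sum_active([7, 4, 9, 12, 3, 11], 11) -> 1  [called from clip_value, line 32]
  tally_events(3, 1) -> 6  [called from clip_value, line 34]
  clip_value([7, 4, 9, 12, 3, 11], 11) -> 6  [called from main, line 53]
  grade_run([7, 4, 9, 12, 3, 11], 11) -> 5  [called from trim_outliers, line 44]
  trim_outliers([7, 4, 9, 12, 3, 11], 11) -> 5  [called from main, line 55]
Origin of each log line:
  1: emitted by main (line 52)
  2: emitted by clip_value (line 30)
  3: emitted by process_batch (line 2)
  4: emitted by process_batch (line 7)
  5: emitted by sum_active (line 11)
  6-11: emitted by sum_active (line 16)
  12: emitted by sum_active (line 17)
  13: emitted by clip_value (line 33)
  14: emitted by tally_events (line 21)
  15: emitted by main (line 54)
  16: emitted by trim_outliers (line 43)
  17: emitted by grade_run (line 37)
  18: emitted by trim_outliers (line 45)
  19: emitted by main (line 56)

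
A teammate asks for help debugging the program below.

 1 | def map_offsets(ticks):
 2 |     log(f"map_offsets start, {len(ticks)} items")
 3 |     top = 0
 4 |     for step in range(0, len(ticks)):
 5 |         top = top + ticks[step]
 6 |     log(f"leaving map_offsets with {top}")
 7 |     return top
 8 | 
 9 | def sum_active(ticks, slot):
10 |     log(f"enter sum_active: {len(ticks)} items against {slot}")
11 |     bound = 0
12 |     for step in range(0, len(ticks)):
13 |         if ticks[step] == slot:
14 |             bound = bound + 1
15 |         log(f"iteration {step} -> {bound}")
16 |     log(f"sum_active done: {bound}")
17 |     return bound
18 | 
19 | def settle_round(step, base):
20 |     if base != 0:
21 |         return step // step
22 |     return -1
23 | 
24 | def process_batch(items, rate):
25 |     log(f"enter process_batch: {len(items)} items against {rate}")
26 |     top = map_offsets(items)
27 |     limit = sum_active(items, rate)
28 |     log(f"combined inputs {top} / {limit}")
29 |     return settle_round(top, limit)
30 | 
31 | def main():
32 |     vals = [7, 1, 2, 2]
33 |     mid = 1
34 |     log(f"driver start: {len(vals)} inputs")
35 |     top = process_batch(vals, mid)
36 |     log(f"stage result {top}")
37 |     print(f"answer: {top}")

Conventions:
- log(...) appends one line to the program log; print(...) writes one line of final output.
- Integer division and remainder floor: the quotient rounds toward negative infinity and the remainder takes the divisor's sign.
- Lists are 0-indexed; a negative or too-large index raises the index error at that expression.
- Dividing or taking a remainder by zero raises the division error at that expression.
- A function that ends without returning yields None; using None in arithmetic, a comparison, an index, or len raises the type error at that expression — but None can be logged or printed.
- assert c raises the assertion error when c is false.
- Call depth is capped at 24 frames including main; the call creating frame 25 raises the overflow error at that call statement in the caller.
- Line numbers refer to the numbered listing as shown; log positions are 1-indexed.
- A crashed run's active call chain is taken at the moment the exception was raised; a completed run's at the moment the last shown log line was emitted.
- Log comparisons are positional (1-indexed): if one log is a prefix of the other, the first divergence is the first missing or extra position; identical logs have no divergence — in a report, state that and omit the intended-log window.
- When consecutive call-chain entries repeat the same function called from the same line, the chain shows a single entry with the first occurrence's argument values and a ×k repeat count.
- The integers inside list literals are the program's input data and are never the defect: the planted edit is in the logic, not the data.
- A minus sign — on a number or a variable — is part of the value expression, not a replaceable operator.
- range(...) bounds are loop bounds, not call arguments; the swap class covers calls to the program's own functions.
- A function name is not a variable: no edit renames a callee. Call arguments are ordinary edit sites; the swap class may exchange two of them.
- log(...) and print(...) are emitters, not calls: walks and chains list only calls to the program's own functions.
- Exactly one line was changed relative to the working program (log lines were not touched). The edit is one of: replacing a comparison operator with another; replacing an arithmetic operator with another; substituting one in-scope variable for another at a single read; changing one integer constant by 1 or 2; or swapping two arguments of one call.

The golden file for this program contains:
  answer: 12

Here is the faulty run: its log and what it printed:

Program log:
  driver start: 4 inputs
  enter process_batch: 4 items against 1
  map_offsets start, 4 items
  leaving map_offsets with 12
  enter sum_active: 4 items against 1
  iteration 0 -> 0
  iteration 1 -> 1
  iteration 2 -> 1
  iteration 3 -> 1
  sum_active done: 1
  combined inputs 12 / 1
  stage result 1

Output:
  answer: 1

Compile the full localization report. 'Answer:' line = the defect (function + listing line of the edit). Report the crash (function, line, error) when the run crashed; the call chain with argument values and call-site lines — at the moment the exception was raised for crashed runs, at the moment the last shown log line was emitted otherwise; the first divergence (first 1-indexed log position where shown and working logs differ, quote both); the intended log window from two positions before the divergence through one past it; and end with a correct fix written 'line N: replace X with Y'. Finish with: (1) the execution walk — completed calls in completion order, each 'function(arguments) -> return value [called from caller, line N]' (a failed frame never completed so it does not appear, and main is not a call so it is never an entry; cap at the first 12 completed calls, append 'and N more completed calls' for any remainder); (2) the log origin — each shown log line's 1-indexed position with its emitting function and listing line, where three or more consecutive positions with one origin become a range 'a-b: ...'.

Answer: the defect is in settle_round at line 21.
The tell: Log line 12 is where behavior first shows: 'stage result 1' appears instead of 'stage result 12'.
Call chain: main.
First divergence: position 12; shown 'stage result 1' vs intended 'stage result 12'.
Intended log window:
  10: sum_active done: 1
  11: combined inputs 12 / 1
  12: stage result 12
Execution walk:
  map_offsets([7, 1, 2, 2]) -> 12  [called from process_batch, line 26]
  sum_active([7, 1, 2, 2], 1) -> 1  [called from process_batch, line 27]
  settle_round(12, 1) -> 1  [called from process_batch, line 29]
  process_batch([7, 1, 2, 2], 1) -> 1  [called from main, line 35]
Origin of each log line:
  1: from main, line 34
  2: from process_batch, line 25
  3: from map_offsets, line 2
  4: from map_offsets, line 6
  5: from sum_active, line 10
  6-9: from sum_active, line 15
  10: from sum_active, line 16
  11: from process_batch, line 28
  12: from main, line 36
A correct fix: line 21: replace `step // step` with `step // base`.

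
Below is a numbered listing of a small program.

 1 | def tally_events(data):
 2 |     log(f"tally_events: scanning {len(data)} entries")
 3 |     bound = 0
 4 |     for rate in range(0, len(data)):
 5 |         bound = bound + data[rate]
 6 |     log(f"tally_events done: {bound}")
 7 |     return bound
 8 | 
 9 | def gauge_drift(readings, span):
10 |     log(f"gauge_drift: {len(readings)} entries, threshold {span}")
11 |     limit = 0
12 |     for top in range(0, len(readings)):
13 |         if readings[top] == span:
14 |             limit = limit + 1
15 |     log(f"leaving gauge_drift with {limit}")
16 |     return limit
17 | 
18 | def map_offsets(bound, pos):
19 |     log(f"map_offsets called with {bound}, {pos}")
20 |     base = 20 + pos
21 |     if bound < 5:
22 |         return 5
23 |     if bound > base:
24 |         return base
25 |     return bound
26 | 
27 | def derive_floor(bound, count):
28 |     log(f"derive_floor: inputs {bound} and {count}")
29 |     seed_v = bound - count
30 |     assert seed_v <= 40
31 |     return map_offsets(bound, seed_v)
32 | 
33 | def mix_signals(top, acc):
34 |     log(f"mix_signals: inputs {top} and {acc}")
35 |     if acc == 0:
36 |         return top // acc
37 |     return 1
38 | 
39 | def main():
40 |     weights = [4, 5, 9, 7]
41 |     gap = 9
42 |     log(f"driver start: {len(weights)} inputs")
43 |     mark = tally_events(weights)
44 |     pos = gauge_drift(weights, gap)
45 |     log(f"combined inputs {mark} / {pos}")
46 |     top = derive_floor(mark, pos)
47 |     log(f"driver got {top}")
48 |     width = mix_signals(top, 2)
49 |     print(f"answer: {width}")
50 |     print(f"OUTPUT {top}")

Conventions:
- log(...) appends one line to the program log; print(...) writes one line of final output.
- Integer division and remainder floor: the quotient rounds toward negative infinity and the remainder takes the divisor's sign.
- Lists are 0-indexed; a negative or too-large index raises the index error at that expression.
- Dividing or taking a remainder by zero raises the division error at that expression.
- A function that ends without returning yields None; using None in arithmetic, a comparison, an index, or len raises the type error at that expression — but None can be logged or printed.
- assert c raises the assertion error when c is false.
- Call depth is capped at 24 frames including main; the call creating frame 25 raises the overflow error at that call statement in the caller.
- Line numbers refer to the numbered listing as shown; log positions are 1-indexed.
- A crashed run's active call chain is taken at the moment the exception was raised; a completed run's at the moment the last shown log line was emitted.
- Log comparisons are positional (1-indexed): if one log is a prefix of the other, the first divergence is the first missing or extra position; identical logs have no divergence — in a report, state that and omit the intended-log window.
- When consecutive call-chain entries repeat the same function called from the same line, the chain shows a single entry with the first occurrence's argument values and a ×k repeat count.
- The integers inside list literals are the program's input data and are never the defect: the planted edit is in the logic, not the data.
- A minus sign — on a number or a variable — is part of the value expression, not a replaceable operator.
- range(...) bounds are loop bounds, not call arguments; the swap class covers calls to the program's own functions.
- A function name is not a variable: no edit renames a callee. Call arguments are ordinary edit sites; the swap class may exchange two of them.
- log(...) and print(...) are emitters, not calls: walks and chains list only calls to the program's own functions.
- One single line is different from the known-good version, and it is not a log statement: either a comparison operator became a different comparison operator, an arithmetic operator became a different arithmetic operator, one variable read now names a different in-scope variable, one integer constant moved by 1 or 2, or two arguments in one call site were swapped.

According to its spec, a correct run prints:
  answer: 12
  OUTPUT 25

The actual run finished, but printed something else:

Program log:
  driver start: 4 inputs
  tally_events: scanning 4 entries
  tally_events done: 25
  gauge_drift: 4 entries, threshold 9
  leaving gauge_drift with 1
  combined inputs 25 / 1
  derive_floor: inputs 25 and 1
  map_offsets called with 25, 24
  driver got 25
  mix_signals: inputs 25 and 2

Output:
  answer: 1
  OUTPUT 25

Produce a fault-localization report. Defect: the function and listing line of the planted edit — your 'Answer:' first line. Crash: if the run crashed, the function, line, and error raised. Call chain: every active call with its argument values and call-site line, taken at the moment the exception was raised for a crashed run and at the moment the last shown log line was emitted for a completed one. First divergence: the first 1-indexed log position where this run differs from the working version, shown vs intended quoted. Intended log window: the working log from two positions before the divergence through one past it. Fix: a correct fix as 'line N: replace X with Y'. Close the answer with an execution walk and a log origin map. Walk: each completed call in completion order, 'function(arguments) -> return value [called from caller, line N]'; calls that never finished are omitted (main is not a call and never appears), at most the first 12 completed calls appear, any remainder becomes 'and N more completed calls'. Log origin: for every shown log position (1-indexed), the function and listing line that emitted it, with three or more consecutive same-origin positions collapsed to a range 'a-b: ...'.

Answer: the defect is in mix_signals at line 35.
Core observation: Log streams are identical — the defect surfaces only in the printed output.
Call chain: main -> mix_signals(25, 2) (called at line 48).
First divergence: none; the two logs match at every position.
Execution walk:
  tally_events([4, 5, 9, 7]) -> 25  [called from main, line 43]
  gauge_drift([4, 5, 9, 7], 9) -> 1  [called from main, line 44]
  map_offsets(25, 24) -> 25  [called from derive_floor, line 31]
  derive_floor(25, 1) -> 25  [called from main, line 46]
  mix_signals(25, 2) -> 1  [called from main, line 48]
Log origin:
  1: emitted by main (line 42)
  2: emitted by tally_events (line 2)
  3: emitted by tally_events (line 6)
  4: emitted by gauge_drift (line 10)
  5: emitted by gauge_drift (line 15)
  6: emitted by main (line 45)
  7: emitted by derive_floor (line 28)
  8: emitted by map_offsets (line 19)
  9: emitted by main (line 47)
  10: emitted by mix_signals (line 34)
A correct fix: line 35: replace `==` with `!=`.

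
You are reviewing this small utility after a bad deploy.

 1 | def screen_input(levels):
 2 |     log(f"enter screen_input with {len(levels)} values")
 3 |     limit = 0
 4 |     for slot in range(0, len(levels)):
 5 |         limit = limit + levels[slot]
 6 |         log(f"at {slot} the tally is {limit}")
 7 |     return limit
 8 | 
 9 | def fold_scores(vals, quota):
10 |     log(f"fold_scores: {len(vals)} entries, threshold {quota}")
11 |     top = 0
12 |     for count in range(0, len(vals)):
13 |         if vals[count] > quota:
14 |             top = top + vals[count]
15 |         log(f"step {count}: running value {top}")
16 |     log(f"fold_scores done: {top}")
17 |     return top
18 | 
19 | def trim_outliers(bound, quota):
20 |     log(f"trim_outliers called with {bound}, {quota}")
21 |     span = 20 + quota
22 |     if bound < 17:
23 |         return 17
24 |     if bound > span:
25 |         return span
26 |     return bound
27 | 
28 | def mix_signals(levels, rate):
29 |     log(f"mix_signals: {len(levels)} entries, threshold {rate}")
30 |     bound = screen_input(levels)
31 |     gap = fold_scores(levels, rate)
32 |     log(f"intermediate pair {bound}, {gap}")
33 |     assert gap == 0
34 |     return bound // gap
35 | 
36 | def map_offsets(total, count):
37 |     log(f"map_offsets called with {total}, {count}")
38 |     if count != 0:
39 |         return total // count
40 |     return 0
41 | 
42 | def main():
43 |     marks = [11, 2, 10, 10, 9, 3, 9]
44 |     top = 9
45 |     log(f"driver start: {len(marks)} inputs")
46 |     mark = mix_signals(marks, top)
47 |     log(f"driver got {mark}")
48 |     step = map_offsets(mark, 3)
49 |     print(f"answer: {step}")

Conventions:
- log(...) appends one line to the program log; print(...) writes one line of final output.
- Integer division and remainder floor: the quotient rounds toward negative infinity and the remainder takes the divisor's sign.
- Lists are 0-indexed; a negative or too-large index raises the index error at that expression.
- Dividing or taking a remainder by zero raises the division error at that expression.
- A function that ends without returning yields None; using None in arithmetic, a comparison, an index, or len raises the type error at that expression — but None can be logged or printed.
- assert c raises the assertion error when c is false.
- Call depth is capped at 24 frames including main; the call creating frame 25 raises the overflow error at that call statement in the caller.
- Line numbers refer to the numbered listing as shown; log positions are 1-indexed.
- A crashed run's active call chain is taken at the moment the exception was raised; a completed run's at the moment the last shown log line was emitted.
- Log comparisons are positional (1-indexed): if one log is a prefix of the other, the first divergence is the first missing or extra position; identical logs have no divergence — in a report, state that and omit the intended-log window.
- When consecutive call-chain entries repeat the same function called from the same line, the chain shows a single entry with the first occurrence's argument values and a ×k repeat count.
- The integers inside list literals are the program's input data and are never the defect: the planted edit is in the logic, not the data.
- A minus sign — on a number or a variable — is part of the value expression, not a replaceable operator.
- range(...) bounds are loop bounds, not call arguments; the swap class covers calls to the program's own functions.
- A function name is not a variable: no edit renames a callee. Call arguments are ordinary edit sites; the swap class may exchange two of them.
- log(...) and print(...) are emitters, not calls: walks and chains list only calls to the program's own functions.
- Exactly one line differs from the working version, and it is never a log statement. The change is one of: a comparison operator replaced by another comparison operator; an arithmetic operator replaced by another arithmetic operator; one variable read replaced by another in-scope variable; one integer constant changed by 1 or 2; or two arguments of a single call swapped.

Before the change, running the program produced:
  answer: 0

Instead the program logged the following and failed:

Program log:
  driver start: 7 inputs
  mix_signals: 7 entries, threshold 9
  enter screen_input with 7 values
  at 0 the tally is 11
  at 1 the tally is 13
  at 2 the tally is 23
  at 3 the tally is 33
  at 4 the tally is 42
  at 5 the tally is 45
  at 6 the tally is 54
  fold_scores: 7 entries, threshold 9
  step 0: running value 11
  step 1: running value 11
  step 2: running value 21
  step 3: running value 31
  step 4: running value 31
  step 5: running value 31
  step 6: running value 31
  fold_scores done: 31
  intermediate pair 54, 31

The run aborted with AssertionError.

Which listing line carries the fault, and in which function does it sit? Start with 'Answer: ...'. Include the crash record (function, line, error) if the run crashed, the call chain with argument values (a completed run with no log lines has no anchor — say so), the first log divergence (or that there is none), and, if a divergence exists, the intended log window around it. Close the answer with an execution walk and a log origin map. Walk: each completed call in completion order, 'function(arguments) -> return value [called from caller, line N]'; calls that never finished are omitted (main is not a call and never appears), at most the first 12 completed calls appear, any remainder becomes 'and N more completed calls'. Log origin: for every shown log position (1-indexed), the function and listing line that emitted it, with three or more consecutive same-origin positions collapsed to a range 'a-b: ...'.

Answer: the defect is in mix_signals at line 33.
Core observation: The faulty run's log stops after 20 lines; the working version's next line would be 'driver got 1'.
Crash: mix_signals, line 33, AssertionError.
Call chain: main -> mix_signals([11, 2, 10, 10, 9, 3, 9], 9) (called at line 46).
First divergence: position 21 — the faulty run's log ends after 20 lines; the working version continues with 'driver got 1'.
Intended log window:
  19: fold_scores done: 31
  20: intermediate pair 54, 31
  21: driver got 1
  22: map_offsets called with 1, 3
Execution walk:
  screen_input([11, 2, 10, 10, 9, 3, 9]) -> 54  [called from mix_signals, line 30]
  fold_scores([11, 2, 10, 10, 9, 3, 9], 9) -> 31  [called from mix_signals, line 31]
Log line origins:
  1 — main, line 45
  2 — mix_signals, line 29
  3 — screen_input, line 2
  4-10 — screen_input, line 6
  11 — fold_scores, line 10
  12-18 — fold_scores, line 15
  19 — fold_scores, line 16
  20 — mix_signals, line 32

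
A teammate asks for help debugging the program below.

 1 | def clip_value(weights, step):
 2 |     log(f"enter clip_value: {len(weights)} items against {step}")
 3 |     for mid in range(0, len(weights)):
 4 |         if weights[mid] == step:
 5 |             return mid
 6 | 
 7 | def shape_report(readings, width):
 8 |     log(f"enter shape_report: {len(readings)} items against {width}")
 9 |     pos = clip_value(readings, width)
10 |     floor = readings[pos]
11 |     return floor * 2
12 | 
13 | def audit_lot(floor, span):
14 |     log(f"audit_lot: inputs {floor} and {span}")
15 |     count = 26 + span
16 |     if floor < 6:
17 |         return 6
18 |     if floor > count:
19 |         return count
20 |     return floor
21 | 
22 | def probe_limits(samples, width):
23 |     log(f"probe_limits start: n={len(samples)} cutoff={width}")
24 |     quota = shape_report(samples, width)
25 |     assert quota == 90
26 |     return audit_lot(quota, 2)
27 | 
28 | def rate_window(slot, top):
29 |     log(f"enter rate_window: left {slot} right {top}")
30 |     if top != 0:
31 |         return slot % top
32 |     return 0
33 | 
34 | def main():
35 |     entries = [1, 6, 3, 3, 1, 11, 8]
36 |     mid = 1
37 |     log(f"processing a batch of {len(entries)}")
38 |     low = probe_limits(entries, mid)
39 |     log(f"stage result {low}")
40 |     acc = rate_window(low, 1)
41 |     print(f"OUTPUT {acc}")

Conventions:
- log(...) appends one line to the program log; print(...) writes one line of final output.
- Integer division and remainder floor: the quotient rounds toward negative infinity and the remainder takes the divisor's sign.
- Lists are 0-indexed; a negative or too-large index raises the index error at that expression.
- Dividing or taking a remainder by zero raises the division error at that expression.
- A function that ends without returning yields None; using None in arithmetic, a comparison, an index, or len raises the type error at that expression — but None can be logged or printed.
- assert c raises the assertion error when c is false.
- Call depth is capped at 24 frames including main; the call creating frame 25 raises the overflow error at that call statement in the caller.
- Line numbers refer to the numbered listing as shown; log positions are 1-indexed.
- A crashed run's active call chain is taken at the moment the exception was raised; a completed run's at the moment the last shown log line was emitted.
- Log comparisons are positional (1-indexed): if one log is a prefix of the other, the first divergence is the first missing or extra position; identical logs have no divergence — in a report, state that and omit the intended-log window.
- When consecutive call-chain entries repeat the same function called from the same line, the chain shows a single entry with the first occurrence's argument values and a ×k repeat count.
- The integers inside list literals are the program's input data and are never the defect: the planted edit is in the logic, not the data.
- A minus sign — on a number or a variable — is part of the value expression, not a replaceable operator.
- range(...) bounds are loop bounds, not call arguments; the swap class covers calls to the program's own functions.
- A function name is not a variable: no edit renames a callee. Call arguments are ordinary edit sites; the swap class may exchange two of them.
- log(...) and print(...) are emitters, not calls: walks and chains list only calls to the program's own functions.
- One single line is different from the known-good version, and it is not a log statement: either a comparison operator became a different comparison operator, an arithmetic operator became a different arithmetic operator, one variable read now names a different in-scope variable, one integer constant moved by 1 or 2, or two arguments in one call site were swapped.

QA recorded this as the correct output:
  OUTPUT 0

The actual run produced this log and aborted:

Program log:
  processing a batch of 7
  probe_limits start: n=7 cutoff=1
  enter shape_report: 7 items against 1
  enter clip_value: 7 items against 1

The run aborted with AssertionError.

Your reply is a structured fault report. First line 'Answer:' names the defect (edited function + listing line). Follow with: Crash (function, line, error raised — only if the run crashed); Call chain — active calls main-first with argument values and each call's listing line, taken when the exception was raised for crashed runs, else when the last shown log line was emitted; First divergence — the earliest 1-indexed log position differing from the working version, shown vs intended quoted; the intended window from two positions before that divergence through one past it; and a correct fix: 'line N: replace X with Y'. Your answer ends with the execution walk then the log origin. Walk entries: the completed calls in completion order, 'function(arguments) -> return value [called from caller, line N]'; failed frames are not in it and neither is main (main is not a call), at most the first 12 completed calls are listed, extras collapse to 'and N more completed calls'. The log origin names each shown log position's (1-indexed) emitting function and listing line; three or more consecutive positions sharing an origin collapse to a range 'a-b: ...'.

Answer: the defect is in probe_limits at line 25.
Key observation: Only 4 log lines were emitted before the run died; the intended continuation was 'audit_lot: inputs 2 and 2'.
Crash: probe_limits, line 25, AssertionError.
Call chain: main -> probe_limits([1, 6, 3, 3, 1, 11, 8], 1) (called at line 38).
First divergence: position 5 (shown log ended at 4 lines; the working version continues: 'audit_lot: inputs 2 and 2').
Intended log window:
  3: enter shape_report: 7 items against 1
  4: enter clip_value: 7 items against 1
  5: audit_lot: inputs 2 and 2
  6: stage result 6
Execution walk:
  clip_value([1, 6, 3, 3, 1, 11, 8], 1) -> 0  [called from shape_report, line 9]
  shape_report([1, 6, 3, 3, 1, 11, 8], 1) -> 2  [called from probe_limits, line 24]
Log origin:
  1: emitted by main (line 37)
  2: emitted by probe_limits (line 23)
  3: emitted by shape_report (line 8)
  4: emitted by clip_value (line 2)
A correct fix: line 25: replace `==` with `<=`.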